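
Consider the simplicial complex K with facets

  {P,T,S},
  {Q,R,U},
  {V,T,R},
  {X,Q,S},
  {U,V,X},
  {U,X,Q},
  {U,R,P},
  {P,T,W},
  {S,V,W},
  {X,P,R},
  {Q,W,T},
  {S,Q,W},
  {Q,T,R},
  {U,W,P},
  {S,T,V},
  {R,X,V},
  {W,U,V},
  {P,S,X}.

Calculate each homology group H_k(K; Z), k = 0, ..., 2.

H_0 ≅ Z,  H_1 ≅ Z ⊕ Z/2Z,  H_2 = 0.

Fix the vertex order P < Q < R < S < T < U < V < W < X and write every simplex with vertices in increasing order. Then dim K = 2 and the simplices of K are:

  0-simplices (9): P, Q, R, S, T, U, V, W, X
  1-simplices (27): PR, PS, PT, PU, PW, PX, QR, QS, QT, QU, QW, QX, RT, RU, RV, RX, ST, SV, SW, SX, TV, TW, UV, UW, UX, VW, VX
  2-simplices (18): PRU, PRX, PST, PSX, PTW, PUW, QRT, QRU, QSW, QSX, QTW, QUX, RTV, RVX, STV, SVW, UVW, UVX

giving chain groups C_0 ≅ Z^9, C_1 ≅ Z^27, C_2 ≅ Z^18.

The boundary map ∂_1: C_1 → C_0 is given by ∂[p,q] = [q] − [p].
The 9×27 boundary matrix has rank 8 and Smith normal form diag(1,1,1,1,1,1,1,1).

The boundary map ∂_2: C_2 → C_1 maps a triangle to the signed sum of its edges. For instance
  ∂QRT = RT − QT + QR,
  ∂PRU = RU − PU + PR.
This gives a 27×18 integer matrix of rank 18; reducing to Smith normal form yields diagonal entries (1,1,1,1,1,1,1,1,1,1,1,1,1,1,1,1,1,2).

From H_k ≅ ker(∂_k) / im(∂_{k+1}) we obtain:

  H_0: rank C_0 − rank ∂_1 = 9 − 8 = 1, and the invariant factors of ∂_1 are all 1, so H_0 ≅ Z.
  H_1: rank ker ∂_1 − rank ∂_2 = (27 − 8) − 18 = 1, and ∂_2 has invariant factor 2 > 1, so H_1 ≅ Z ⊕ Z/2Z.
  H_2: rank ker ∂_2 − rank ∂_3 = (18 − 18) − 0 = 0, and there is no ∂_3, so H_2 ≅ 0.

As a check, the Euler characteristic is 9 − 27 + 18 = 0, which agrees with 1 − 1 + 0 = 0.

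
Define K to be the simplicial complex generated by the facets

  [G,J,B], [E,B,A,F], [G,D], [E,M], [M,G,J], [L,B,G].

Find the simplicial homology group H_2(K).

K has 9 vertices, 15 edges, 7 triangles, 1 3-simplex.
rank ∂_2 = 6, rank ∂_3 = 1 ⇒ b_2 = 7 − 6 − 1 = 0; all invariant factors of ∂_3 are 1 so no torsion. So H_2 = 0.

H_2 ≅ 0.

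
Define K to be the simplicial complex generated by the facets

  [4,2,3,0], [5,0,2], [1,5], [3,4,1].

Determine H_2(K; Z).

We work with the vertex ordering 0 < 1 < 2 < 3 < 4 < 5. The simplices of K, each written with vertices in increasing order, are:

  0-simplices (6): [0], [1], [2], [3], [4], [5]
  1-simplices (11): [0,2], [0,3], [0,4], [0,5], [1,3], [1,4], [1,5], [2,3], [2,4], [2,5], [3,4]
  2-simplices (6): [0,2,3], [0,2,4], [0,2,5], [0,3,4], [1,3,4], [2,3,4]
  3-simplices (1): [0,2,3,4]

so the chain groups are C_0 ≅ Z^6, C_1 ≅ Z^11, C_2 ≅ Z^6, C_3 ≅ Z^1.

Boundary ∂_1: C_1 → C_0 is given by ∂[p,q] = [q] − [p]. For instance
  ∂[1,3] = [3] − [1].
This gives a 6×11 integer matrix of rank 5; reducing to Smith normal form yields diagonal entries (1,1,1,1,1).

∂_2: C_2 → C_1 acts by ∂[p,q,r] = [q,r] − [p,r] + [p,q]. For instance
  ∂[0,2,4] = [2,4] − [0,4] + [0,2],
  ∂[0,2,5] = [2,5] − [0,5] + [0,2].
The resulting 11×6 matrix has rank 5, and its Smith normal form has invariant factors (1,1,1,1,1).

The boundary map ∂_3: C_3 → C_2 sends each 3-simplex σ to the alternating sum Σ_i (−1)^i (σ with its i-th vertex removed). For instance
  ∂[0,2,3,4] = [2,3,4] − [0,3,4] + [0,2,4] − [0,2,3].
The 6×1 boundary matrix has rank 1 and Smith normal form diag(1).

From H_k ≅ ker(∂_k) / im(∂_{k+1}) we obtain:

  H_2: rank ker ∂_2 − rank ∂_3 = (6 − 5) − 1 = 0, and the invariant factors of ∂_3 are all 1, so H_2 ≅ 0.

H_2 ≅ 0.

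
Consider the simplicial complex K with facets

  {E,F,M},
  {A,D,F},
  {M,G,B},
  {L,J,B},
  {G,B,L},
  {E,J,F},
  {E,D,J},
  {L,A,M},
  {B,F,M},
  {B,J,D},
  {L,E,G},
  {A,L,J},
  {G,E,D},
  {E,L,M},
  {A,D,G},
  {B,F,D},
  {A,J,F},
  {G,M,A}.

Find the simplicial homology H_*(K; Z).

K has 9 vertices, 27 edges, 18 triangles.
rank ∂_0 = 0, rank ∂_1 = 8 ⇒ b_0 = 9 − 0 − 8 = 1; all invariant factors of ∂_1 are 1 so no torsion. So H_0 ≅ Z.
rank ∂_1 = 8, rank ∂_2 = 18 ⇒ b_1 = 27 − 8 − 18 = 1; ∂_2 has invariant factor(s) [2] giving torsion. So H_1 ≅ Z × Z/2.
rank ∂_2 = 18, rank ∂_3 = 0 ⇒ b_2 = 18 − 18 − 0 = 0. So H_2 ≅ 0.

H_0 ≅ Z,  H_1 ≅ Z × Z/2,  H_2 = 0.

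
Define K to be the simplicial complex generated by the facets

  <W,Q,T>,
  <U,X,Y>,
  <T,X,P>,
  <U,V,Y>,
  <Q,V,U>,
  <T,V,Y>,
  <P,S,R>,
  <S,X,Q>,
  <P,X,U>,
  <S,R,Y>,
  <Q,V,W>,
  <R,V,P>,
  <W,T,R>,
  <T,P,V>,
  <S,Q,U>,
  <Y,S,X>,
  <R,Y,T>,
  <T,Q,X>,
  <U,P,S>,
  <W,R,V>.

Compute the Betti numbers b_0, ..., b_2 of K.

Fix the vertex order P < Q < R < S < T < U < V < W < X < Y and write every simplex with vertices in increasing order. Then dim K = 2 and the simplices of K are:

  0-simplices (10): P, Q, R, S, T, U, V, W, X, Y
  1-simplices (30): PR, PS, PT, PU, PV, PX, QS, QT, QU, QV, QW, QX, RS, RT, RV, RW, RY, SU, SX, SY, TV, TW, TX, TY, UV, UX, UY, VW, VY, XY
  2-simplices (20): PRS, PRV, PSU, PTV, PTX, PUX, QSU, QSX, QTW, QTX, QUV, QVW, RSY, RTW, RTY, RVW, SXY, TVY, UVY, UXY

so the chain groups are C_0 ≅ Z^10, C_1 ≅ Z^30, C_2 ≅ Z^20.

∂_1: C_1 → C_0 sends each edge [p,q] (with p < q) to q − p. For instance
  ∂QW = W − Q.
The resulting 10×30 matrix has rank 9, and its Smith normal form has invariant factors (1,1,1,1,1,1,1,1,1).

∂_2: C_2 → C_1 acts by ∂[p,q,r] = [q,r] − [p,r] + [p,q]. For instance
  ∂TVY = VY − TY + TV,
  ∂QTX = TX − QX + QT.
The resulting 30×20 matrix has rank 20, and its Smith normal form has invariant factors (1,1,1,1,1,1,1,1,1,1,1,1,1,1,1,1,1,1,1,2).

Now H_k = ker ∂_k / im ∂_{k+1}, so:

  H_0: rank C_0 − rank ∂_1 = 10 − 9 = 1, and the invariant factors of ∂_1 are all 1, so H_0 = Z.
  H_1: rank ker ∂_1 − rank ∂_2 = (30 − 9) − 20 = 1, and ∂_2 has invariant factor 2 > 1, so H_1 = Z ⊕ Z/2Z.
  H_2: rank ker ∂_2 − rank ∂_3 = (20 − 20) − 0 = 0, and there is no ∂_3, so H_2 = 0.

As a check, the Euler characteristic is 10 − 30 + 20 = 0, which agrees with 1 − 1 + 0 = 0.
(K is a triangulation of the Klein bottle.)

Hence the Betti numbers are b_0 = 1, b_1 = 1, b_2 = 0.

b_0 = 1, b_1 = 1, b_2 = 0.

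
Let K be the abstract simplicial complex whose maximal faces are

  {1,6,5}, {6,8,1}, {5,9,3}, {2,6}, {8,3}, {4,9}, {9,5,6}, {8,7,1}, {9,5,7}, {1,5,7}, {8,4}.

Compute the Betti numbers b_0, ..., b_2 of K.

b_0 = 1, b_1 = 2, b_2 = 0.

We work with the vertex ordering 1 < 2 < 3 < 4 < 5 < 6 < 7 < 8 < 9. The simplices of K, each written with vertices in increasing order, are:

  0-simplices (9): [1], [2], [3], [4], [5], [6], [7], [8], [9]
  1-simplices (17): [1,5], [1,6], [1,7], [1,8], [2,6], [3,5], [3,8], [3,9], [4,8], [4,9], [5,6], [5,7], [5,9], [6,8], [6,9], [7,8], [7,9]
  2-simplices (7): [1,5,6], [1,5,7], [1,6,8], [1,7,8], [3,5,9], [5,6,9], [5,7,9]

so the chain groups are C_0 ≅ Z^9, C_1 ≅ Z^17, C_2 ≅ Z^7.

The boundary map ∂_1: C_1 → C_0 is given by ∂[p,q] = [q] − [p]. For instance
  ∂[1,5] = [5] − [1].
As a 9×17 matrix over Z this has rank 8, with invariant factors (1,1,1,1,1,1,1,1).

The boundary map ∂_2: C_2 → C_1 acts by ∂[p,q,r] = [q,r] − [p,r] + [p,q]. For instance
  ∂[1,6,8] = [6,8] − [1,8] + [1,6],
  ∂[1,7,8] = [7,8] − [1,8] + [1,7].
The 17×7 boundary matrix has rank 7 and Smith normal form diag(1,1,1,1,1,1,1).

Now H_k = ker ∂_k / im ∂_{k+1}, so:

  H_0: rank C_0 − rank ∂_1 = 9 − 8 = 1, and the invariant factors of ∂_1 are all 1, so H_0 ≅ Z.
  H_1: rank ker ∂_1 − rank ∂_2 = (17 − 8) − 7 = 2, and the invariant factors of ∂_2 are all 1, so H_1 ≅ Z^2.
  H_2: rank ker ∂_2 − rank ∂_3 = (7 − 7) − 0 = 0, and there is no ∂_3, so H_2 ≅ 0.

As a check, the Euler characteristic is 9 − 17 + 7 = -1, which agrees with 1 − 2 + 0 = -1.

Hence the Betti numbers are b_0 = 1, b_1 = 2, b_2 = 0.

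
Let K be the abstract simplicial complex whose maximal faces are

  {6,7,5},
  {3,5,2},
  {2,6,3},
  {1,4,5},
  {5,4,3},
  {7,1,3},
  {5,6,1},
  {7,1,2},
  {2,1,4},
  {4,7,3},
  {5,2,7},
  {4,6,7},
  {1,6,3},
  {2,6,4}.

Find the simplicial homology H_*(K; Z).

H_0 ≅ Z,  H_1 ≅ Z^2,  H_2 ≅ Z.

Take the total order 1 < 2 < 3 < 4 < 5 < 6 < 7 on the vertex set. Then K (dimension 2) consists of the simplices:

  0-simplices (7): [1], [2], [3], [4], [5], [6], [7]
  1-simplices (21): [1,2], [1,3], [1,4], [1,5], [1,6], [1,7], [2,3], [2,4], [2,5], [2,6], [2,7], [3,4], [3,5], [3,6], [3,7], [4,5], [4,6], [4,7], [5,6], [5,7], [6,7]
  2-simplices (14): [1,2,4], [1,2,7], [1,3,6], [1,3,7], [1,4,5], [1,5,6], [2,3,5], [2,3,6], [2,4,6], [2,5,7], [3,4,5], [3,4,7], [4,6,7], [5,6,7]

Hence C_0 ≅ Z^7, C_1 ≅ Z^21, C_2 ≅ Z^14.

The boundary map ∂_1: C_1 → C_0 is given by ∂[p,q] = [q] − [p]. For instance
  ∂[3,6] = [6] − [3].
The 7×21 boundary matrix has rank 6 and Smith normal form diag(1,1,1,1,1,1).

The boundary map ∂_2: C_2 → C_1 maps a triangle to the signed sum of its edges. For instance
  ∂[5,6,7] = [6,7] − [5,7] + [5,6],
  ∂[2,3,5] = [3,5] − [2,5] + [2,3].
The 21×14 boundary matrix has rank 13 and Smith normal form diag(1,1,1,1,1,1,1,1,1,1,1,1,1).

From H_k ≅ ker(∂_k) / im(∂_{k+1}) we obtain:

  H_0: rank C_0 − rank ∂_1 = 7 − 6 = 1, and the invariant factors of ∂_1 are all 1, so H_0 = Z.
  H_1: rank ker ∂_1 − rank ∂_2 = (21 − 6) − 13 = 2, and the invariant factors of ∂_2 are all 1, so H_1 = Z^2.
  H_2: rank ker ∂_2 − rank ∂_3 = (14 − 13) − 0 = 1, and there is no ∂_3, so H_2 = Z.

As a check, the Euler characteristic is 7 − 21 + 14 = 0, which agrees with 1 − 2 + 1 = 0.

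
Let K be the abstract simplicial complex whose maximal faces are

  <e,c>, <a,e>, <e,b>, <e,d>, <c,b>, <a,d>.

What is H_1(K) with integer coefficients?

H_1 ≅ Z^2.

K has 5 vertices, 6 edges.
rank ∂_1 = 4, rank ∂_2 = 0 ⇒ b_1 = 6 − 4 − 0 = 2. So H_1 ≅ Z^2.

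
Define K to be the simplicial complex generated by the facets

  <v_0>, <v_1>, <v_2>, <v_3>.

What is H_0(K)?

H_0 ≅ Z^4.

Order the vertices as v_0 < v_1 < v_2 < v_3. Listing each simplex with vertices in this order, K has dimension 0 with simplices:

  0-simplices (4): [v_0], [v_1], [v_2], [v_3]

so the chain groups are C_0 ≅ Z^4.

Computing H_k = (kernel of ∂_k) / (image of ∂_{k+1}):

  H_0: rank C_0 − rank ∂_1 = 4 − 0 = 4, and there is no ∂_1, so H_0 ≅ Z^4.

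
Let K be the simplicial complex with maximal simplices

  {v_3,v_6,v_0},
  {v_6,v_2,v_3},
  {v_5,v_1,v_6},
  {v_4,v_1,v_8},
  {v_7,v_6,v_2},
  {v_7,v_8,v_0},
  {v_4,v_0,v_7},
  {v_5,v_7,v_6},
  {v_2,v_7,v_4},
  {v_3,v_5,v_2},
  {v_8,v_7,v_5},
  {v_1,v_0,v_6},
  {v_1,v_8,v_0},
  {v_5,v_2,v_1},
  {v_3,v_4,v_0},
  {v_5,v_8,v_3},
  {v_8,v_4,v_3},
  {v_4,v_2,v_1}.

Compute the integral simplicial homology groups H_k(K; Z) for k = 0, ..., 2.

K has 9 vertices, 27 edges, 18 triangles.
rank ∂_0 = 0, rank ∂_1 = 8 ⇒ b_0 = 9 − 0 − 8 = 1; all invariant factors of ∂_1 are 1 so no torsion. So H_0 ≅ Z.
rank ∂_1 = 8, rank ∂_2 = 18 ⇒ b_1 = 27 − 8 − 18 = 1; ∂_2 has invariant factor(s) [2] giving torsion. So H_1 ≅ Z ⊕ Z/2.
rank ∂_2 = 18, rank ∂_3 = 0 ⇒ b_2 = 18 − 18 − 0 = 0. So H_2 ≅ 0.

H_0 = Z,  H_1 = Z ⊕ Z/2,  H_2 = 0.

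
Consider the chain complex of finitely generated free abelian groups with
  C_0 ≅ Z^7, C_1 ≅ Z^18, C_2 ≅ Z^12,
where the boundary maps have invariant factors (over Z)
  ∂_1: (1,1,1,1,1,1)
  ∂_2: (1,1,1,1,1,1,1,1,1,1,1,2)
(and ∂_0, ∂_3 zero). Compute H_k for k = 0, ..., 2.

H_0: b_0 = 7 − 0 − 6 = 1; torsion from ∂_1 factors > 1: none. So H_0 = Z.
H_1: b_1 = 18 − 6 − 12 = 0; torsion from ∂_2 factors > 1: [2]. So H_1 = Z/2Z.
H_2: b_2 = 12 − 12 − 0 = 0; torsion from ∂_3 factors > 1: none. So H_2 = 0.

H_0 = Z,  H_1 = Z/2Z,  H_2 = 0.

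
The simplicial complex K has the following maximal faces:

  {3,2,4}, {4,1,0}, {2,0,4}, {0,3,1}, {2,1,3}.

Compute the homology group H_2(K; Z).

H_2 ≅ 0.

K has 5 vertices, 10 edges, 5 triangles.
rank ∂_2 = 5, rank ∂_3 = 0 ⇒ b_2 = 5 − 5 − 0 = 0. So H_2 ≅ 0.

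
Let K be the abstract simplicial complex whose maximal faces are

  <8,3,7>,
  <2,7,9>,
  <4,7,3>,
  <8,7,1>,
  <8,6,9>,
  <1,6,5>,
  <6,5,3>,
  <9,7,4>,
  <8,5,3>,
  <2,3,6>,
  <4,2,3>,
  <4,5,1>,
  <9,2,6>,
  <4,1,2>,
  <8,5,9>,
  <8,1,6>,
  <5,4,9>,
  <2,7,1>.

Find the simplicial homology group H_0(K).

H_0 = Z.

We work with the vertex ordering 1 < 2 < 3 < 4 < 5 < 6 < 7 < 8 < 9. The simplices of K, each written with vertices in increasing order, are:

  0-simplices (9): [1], [2], [3], [4], [5], [6], [7], [8], [9]
  1-simplices (27): (27 of them)
  2-simplices (18): [1,2,4], [1,2,7], [1,4,5], [1,5,6], [1,6,8], [1,7,8], [2,3,4], [2,3,6], [2,6,9], [2,7,9], [3,4,7], [3,5,6], [3,5,8], [3,7,8], [4,5,9], [4,7,9], [5,8,9], [6,8,9]

so the chain groups are C_0 ≅ Z^9, C_1 ≅ Z^27, C_2 ≅ Z^18.

∂_1: C_1 → C_0 sends each edge [p,q] (with p < q) to q − p.
As a 9×27 matrix over Z this has rank 8, with invariant factors (1,1,1,1,1,1,1,1).

∂_2: C_2 → C_1 acts by ∂[p,q,r] = [q,r] − [p,r] + [p,q]. For instance
  ∂[2,6,9] = [6,9] − [2,9] + [2,6],
  ∂[4,7,9] = [7,9] − [4,9] + [4,7].
This gives a 27×18 integer matrix of rank 18; reducing to Smith normal form yields diagonal entries (1,1,1,1,1,1,1,1,1,1,1,1,1,1,1,1,1,2).

Computing H_k = (kernel of ∂_k) / (image of ∂_{k+1}):

  H_0: rank C_0 − rank ∂_1 = 9 − 8 = 1, and the invariant factors of ∂_1 are all 1, so H_0 ≅ Z.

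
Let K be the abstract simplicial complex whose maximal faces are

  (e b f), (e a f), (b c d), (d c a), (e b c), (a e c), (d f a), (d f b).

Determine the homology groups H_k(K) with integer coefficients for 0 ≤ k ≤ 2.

H_0 = Z,  H_1 = 0,  H_2 = Z.

K has 6 vertices, 12 edges, 8 triangles.
rank ∂_0 = 0, rank ∂_1 = 5 ⇒ b_0 = 6 − 0 − 5 = 1; all invariant factors of ∂_1 are 1 so no torsion. So H_0 ≅ Z.
rank ∂_1 = 5, rank ∂_2 = 7 ⇒ b_1 = 12 − 5 − 7 = 0; all invariant factors of ∂_2 are 1 so no torsion. So H_1 ≅ 0.
rank ∂_2 = 7, rank ∂_3 = 0 ⇒ b_2 = 8 − 7 − 0 = 1. So H_2 ≅ Z.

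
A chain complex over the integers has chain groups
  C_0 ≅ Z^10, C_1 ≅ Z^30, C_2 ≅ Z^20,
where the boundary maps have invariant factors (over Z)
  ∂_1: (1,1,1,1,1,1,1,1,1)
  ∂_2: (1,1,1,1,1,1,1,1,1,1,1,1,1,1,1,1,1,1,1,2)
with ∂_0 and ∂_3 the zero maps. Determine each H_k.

H_0 = Z,  H_1 = Z ⊕ Z/2,  H_2 = 0.

H_0: b_0 = 10 − 0 − 9 = 1; torsion from ∂_1 factors > 1: none. So H_0 = Z.
H_1: b_1 = 30 − 9 − 20 = 1; torsion from ∂_2 factors > 1: [2]. So H_1 = Z ⊕ Z/2.
H_2: b_2 = 20 − 20 − 0 = 0; torsion from ∂_3 factors > 1: none. So H_2 = 0.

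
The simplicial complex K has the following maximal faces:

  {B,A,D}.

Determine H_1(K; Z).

H_1 = 0.

Take the total order A < B < D on the vertex set. Then K (dimension 2) consists of the simplices:

  0-simplices (3): A, B, D
  1-simplices (3): AB, AD, BD
  2-simplices (1): ABD

Hence C_0 ≅ Z^3, C_1 ≅ Z^3, C_2 ≅ Z^1.

The boundary map ∂_1: C_1 → C_0 is given by ∂[p,q] = [q] − [p]. For instance
  ∂BD = D − B.
The 3×3 boundary matrix has rank 2 and Smith normal form diag(1,1).

The boundary map ∂_2: C_2 → C_1 acts by ∂[p,q,r] = [q,r] − [p,r] + [p,q]. For instance
  ∂ABD = BD − AD + AB.
The resulting 3×1 matrix has rank 1, and its Smith normal form has invariant factors (1).

Now H_k = ker ∂_k / im ∂_{k+1}, so:

  H_1: rank ker ∂_1 − rank ∂_2 = (3 − 2) − 1 = 0, and the invariant factors of ∂_2 are all 1, so H_1 = 0.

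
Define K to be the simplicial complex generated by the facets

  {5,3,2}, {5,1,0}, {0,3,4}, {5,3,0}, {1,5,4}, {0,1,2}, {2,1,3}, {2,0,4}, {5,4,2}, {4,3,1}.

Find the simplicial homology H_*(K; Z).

H_0 = Z,  H_1 = Z/2,  H_2 = 0.

We work with the vertex ordering 0 < 1 < 2 < 3 < 4 < 5. The simplices of K, each written with vertices in increasing order, are:

  0-simplices (6): [0], [1], [2], [3], [4], [5]
  1-simplices (15): [0,1], [0,2], [0,3], [0,4], [0,5], [1,2], [1,3], [1,4], [1,5], [2,3], [2,4], [2,5], [3,4], [3,5], [4,5]
  2-simplices (10): [0,1,2], [0,1,5], [0,2,4], [0,3,4], [0,3,5], [1,2,3], [1,3,4], [1,4,5], [2,3,5], [2,4,5]

so the chain groups are C_0 ≅ Z^6, C_1 ≅ Z^15, C_2 ≅ Z^10.

The boundary map ∂_1: C_1 → C_0 is given by ∂[p,q] = [q] − [p]. For instance
  ∂[4,5] = [5] − [4].
As a 6×15 matrix over Z this has rank 5, with invariant factors (1,1,1,1,1).

Boundary ∂_2: C_2 → C_1 maps a triangle to the signed sum of its edges. For instance
  ∂[0,1,2] = [1,2] − [0,2] + [0,1],
  ∂[0,3,4] = [3,4] − [0,4] + [0,3].
This gives a 15×10 integer matrix of rank 10; reducing to Smith normal form yields diagonal entries (1,1,1,1,1,1,1,1,1,2).

Now H_k = ker ∂_k / im ∂_{k+1}, so:

  H_0: rank C_0 − rank ∂_1 = 6 − 5 = 1, and the invariant factors of ∂_1 are all 1, so H_0 = Z.
  H_1: rank ker ∂_1 − rank ∂_2 = (15 − 5) − 10 = 0, and ∂_2 has invariant factor 2 > 1, so H_1 = Z/2.
  H_2: rank ker ∂_2 − rank ∂_3 = (10 − 10) − 0 = 0, and there is no ∂_3, so H_2 = 0.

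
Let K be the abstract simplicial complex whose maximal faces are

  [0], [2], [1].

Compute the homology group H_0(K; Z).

Order the vertices as 0 < 1 < 2. Listing each simplex with vertices in this order, K has dimension 0 with simplices:

  0-simplices (3): [0], [1], [2]

so the chain groups are C_0 ≅ Z^3.

Now H_k = ker ∂_k / im ∂_{k+1}, so:

  H_0: rank C_0 − rank ∂_1 = 3 − 0 = 3, and there is no ∂_1, so H_0 = Z^3.

(K is a triangulation of a set of 3 points.)

H_0 = Z^3.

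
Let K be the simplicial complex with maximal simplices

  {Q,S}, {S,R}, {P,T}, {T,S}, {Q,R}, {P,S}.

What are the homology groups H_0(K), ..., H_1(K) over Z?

K has 5 vertices, 6 edges.
rank ∂_0 = 0, rank ∂_1 = 4 ⇒ b_0 = 5 − 0 − 4 = 1; all invariant factors of ∂_1 are 1 so no torsion. So H_0 ≅ Z.
rank ∂_1 = 4, rank ∂_2 = 0 ⇒ b_1 = 6 − 4 − 0 = 2. So H_1 ≅ Z^2.

H_0 ≅ Z,  H_1 ≅ Z^2.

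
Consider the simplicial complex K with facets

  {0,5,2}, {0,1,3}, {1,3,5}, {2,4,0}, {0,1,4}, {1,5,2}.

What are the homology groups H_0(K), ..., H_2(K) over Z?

Take the total order 0 < 1 < 2 < 3 < 4 < 5 on the vertex set. Then K (dimension 2) consists of the simplices:

  0-simplices (6): [0], [1], [2], [3], [4], [5]
  1-simplices (12): [0,1], [0,2], [0,3], [0,4], [0,5], [1,2], [1,3], [1,4], [1,5], [2,4], [2,5], [3,5]
  2-simplices (6): [0,1,3], [0,1,4], [0,2,4], [0,2,5], [1,2,5], [1,3,5]

giving chain groups C_0 ≅ Z^6, C_1 ≅ Z^12, C_2 ≅ Z^6.

The boundary map ∂_1: C_1 → C_0 is given by ∂[p,q] = [q] − [p]. For instance
  ∂[2,5] = [5] − [2].
This gives a 6×12 integer matrix of rank 5; reducing to Smith normal form yields diagonal entries (1,1,1,1,1).

The boundary map ∂_2: C_2 → C_1 acts by ∂[p,q,r] = [q,r] − [p,r] + [p,q]. For instance
  ∂[1,3,5] = [3,5] − [1,5] + [1,3],
  ∂[1,2,5] = [2,5] − [1,5] + [1,2].
The resulting 12×6 matrix has rank 6, and its Smith normal form has invariant factors (1,1,1,1,1,1).

Reading off H_k = ker ∂_k / im ∂_{k+1}:

  H_0: rank C_0 − rank ∂_1 = 6 − 5 = 1, and the invariant factors of ∂_1 are all 1, so H_0 = Z.
  H_1: rank ker ∂_1 − rank ∂_2 = (12 − 5) − 6 = 1, and the invariant factors of ∂_2 are all 1, so H_1 = Z.
  H_2: rank ker ∂_2 − rank ∂_3 = (6 − 6) − 0 = 0, and there is no ∂_3, so H_2 = 0.

H_0 = Z,  H_1 = Z,  H_2 = 0.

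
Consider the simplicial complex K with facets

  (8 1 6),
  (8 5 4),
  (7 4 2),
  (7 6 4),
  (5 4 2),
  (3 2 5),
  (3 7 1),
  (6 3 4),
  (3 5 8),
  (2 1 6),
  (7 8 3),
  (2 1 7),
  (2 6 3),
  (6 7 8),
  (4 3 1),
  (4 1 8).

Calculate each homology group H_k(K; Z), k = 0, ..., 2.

H_0 ≅ Z,  H_1 ≅ Z^2,  H_2 ≅ Z.

We work with the vertex ordering 1 < 2 < 3 < 4 < 5 < 6 < 7 < 8. The simplices of K, each written with vertices in increasing order, are:

  0-simplices (8): [1], [2], [3], [4], [5], [6], [7], [8]
  1-simplices (24): (24 of them)
  2-simplices (16): [1,2,6], [1,2,7], [1,3,4], [1,3,7], [1,4,8], [1,6,8], [2,3,5], [2,3,6], [2,4,5], [2,4,7], [3,4,6], [3,5,8], [3,7,8], [4,5,8], [4,6,7], [6,7,8]

so the chain groups are C_0 ≅ Z^8, C_1 ≅ Z^24, C_2 ≅ Z^16.

Boundary ∂_1: C_1 → C_0 sends each edge [p,q] (with p < q) to q − p. For instance
  ∂[1,8] = [8] − [1].
As a 8×24 matrix over Z this has rank 7, with invariant factors (1,1,1,1,1,1,1).

The boundary map ∂_2: C_2 → C_1 acts by ∂[p,q,r] = [q,r] − [p,r] + [p,q]. For instance
  ∂[2,4,7] = [4,7] − [2,7] + [2,4],
  ∂[4,6,7] = [6,7] − [4,7] + [4,6].
The 24×16 boundary matrix has rank 15 and Smith normal form diag(1,1,1,1,1,1,1,1,1,1,1,1,1,1,1).

Reading off H_k = ker ∂_k / im ∂_{k+1}:

  H_0: rank C_0 − rank ∂_1 = 8 − 7 = 1, and the invariant factors of ∂_1 are all 1, so H_0 = Z.
  H_1: rank ker ∂_1 − rank ∂_2 = (24 − 7) − 15 = 2, and the invariant factors of ∂_2 are all 1, so H_1 = Z^2.
  H_2: rank ker ∂_2 − rank ∂_3 = (16 − 15) − 0 = 1, and there is no ∂_3, so H_2 = Z.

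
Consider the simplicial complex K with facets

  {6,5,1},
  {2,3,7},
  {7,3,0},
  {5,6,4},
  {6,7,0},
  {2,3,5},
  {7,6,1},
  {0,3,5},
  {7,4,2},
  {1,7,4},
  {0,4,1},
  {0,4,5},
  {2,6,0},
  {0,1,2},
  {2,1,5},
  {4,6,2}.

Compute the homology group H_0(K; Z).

Order the vertices as 0 < 1 < 2 < 3 < 4 < 5 < 6 < 7. Listing each simplex with vertices in this order, K has dimension 2 with simplices:

  0-simplices (8): [0], [1], [2], [3], [4], [5], [6], [7]
  1-simplices (24): (24 of them)
  2-simplices (16): [0,1,2], [0,1,4], [0,2,6], [0,3,5], [0,3,7], [0,4,5], [0,6,7], [1,2,5], [1,4,7], [1,5,6], [1,6,7], [2,3,5], [2,3,7], [2,4,6], [2,4,7], [4,5,6]

giving chain groups C_0 ≅ Z^8, C_1 ≅ Z^24, C_2 ≅ Z^16.

∂_1: C_1 → C_0 is given by ∂[p,q] = [q] − [p]. For instance
  ∂[2,6] = [6] − [2].
As a 8×24 matrix over Z this has rank 7, with invariant factors (1,1,1,1,1,1,1).

∂_2: C_2 → C_1 maps a triangle to the signed sum of its edges. For instance
  ∂[1,4,7] = [4,7] − [1,7] + [1,4],
  ∂[0,6,7] = [6,7] − [0,7] + [0,6].
As a 24×16 matrix over Z this has rank 15, with invariant factors (1,1,1,1,1,1,1,1,1,1,1,1,1,1,1).

Computing H_k = (kernel of ∂_k) / (image of ∂_{k+1}):

  H_0: rank C_0 − rank ∂_1 = 8 − 7 = 1, and the invariant factors of ∂_1 are all 1, so H_0 ≅ Z.

H_0 ≅ Z.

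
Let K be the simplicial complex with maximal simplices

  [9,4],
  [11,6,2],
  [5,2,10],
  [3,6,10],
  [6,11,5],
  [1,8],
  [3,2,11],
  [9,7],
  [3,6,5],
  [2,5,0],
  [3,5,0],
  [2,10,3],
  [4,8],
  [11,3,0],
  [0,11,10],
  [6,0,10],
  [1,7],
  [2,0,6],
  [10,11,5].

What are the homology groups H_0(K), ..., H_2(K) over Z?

Take the total order 0 < 1 < 2 < 3 < 4 < 5 < 6 < 7 < 8 < 9 < 10 < 11 on the vertex set. Then K (dimension 2) consists of the simplices:

  0-simplices (12): [0], [1], [2], [3], [4], [5], [6], [7], [8], [9], [10], [11]
  1-simplices (26): (26 of them)
  2-simplices (14): [0,2,5], [0,2,6], [0,3,5], [0,3,11], [0,6,10], [0,10,11], [2,3,10], [2,3,11], [2,5,10], [2,6,11], [3,5,6], [3,6,10], [5,6,11], [5,10,11]

so the chain groups are C_0 ≅ Z^12, C_1 ≅ Z^26, C_2 ≅ Z^14.

∂_1: C_1 → C_0 maps an edge to its endpoints' difference, ∂[p,q] = q − p.
This gives a 12×26 integer matrix of rank 10; reducing to Smith normal form yields diagonal entries (1,1,1,1,1,1,1,1,1,1).

∂_2: C_2 → C_1 sends each 2-simplex [p,q,r] to [q,r] − [p,r] + [p,q]. For instance
  ∂[2,5,10] = [5,10] − [2,10] + [2,5],
  ∂[2,6,11] = [6,11] − [2,11] + [2,6].
This gives a 26×14 integer matrix of rank 13; reducing to Smith normal form yields diagonal entries (1,1,1,1,1,1,1,1,1,1,1,1,1).

From H_k ≅ ker(∂_k) / im(∂_{k+1}) we obtain:

  H_0: rank C_0 − rank ∂_1 = 12 − 10 = 2, and the invariant factors of ∂_1 are all 1, so H_0 ≅ Z^2.
  H_1: rank ker ∂_1 − rank ∂_2 = (26 − 10) − 13 = 3, and the invariant factors of ∂_2 are all 1, so H_1 ≅ Z^3.
  H_2: rank ker ∂_2 − rank ∂_3 = (14 − 13) − 0 = 1, and there is no ∂_3, so H_2 ≅ Z.

As a check, the Euler characteristic is 12 − 26 + 14 = 0, which agrees with 2 − 3 + 1 = 0.

H_0 ≅ Z^2,  H_1 ≅ Z^3,  H_2 ≅ Z.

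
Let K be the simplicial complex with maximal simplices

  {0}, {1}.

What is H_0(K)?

H_0 ≅ Z^2.

We work with the vertex ordering 0 < 1. The simplices of K, each written with vertices in increasing order, are:

  0-simplices (2): [0], [1]

so the chain groups are C_0 ≅ Z^2.

From H_k ≅ ker(∂_k) / im(∂_{k+1}) we obtain:

  H_0: rank C_0 − rank ∂_1 = 2 − 0 = 2, and there is no ∂_1, so H_0 ≅ Z^2.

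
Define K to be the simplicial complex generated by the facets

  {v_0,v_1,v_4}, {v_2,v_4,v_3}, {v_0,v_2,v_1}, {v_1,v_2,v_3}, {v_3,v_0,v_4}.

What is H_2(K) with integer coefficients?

H_2 = 0.

We work with the vertex ordering v_0 < v_1 < v_2 < v_3 < v_4. The simplices of K, each written with vertices in increasing order, are:

  0-simplices (5): [v_0], [v_1], [v_2], [v_3], [v_4]
  1-simplices (10): [v_0,v_1], [v_0,v_2], [v_0,v_3], [v_0,v_4], [v_1,v_2], [v_1,v_3], [v_1,v_4], [v_2,v_3], [v_2,v_4], [v_3,v_4]
  2-simplices (5): [v_0,v_1,v_2], [v_0,v_1,v_4], [v_0,v_3,v_4], [v_1,v_2,v_3], [v_2,v_3,v_4]

Hence C_0 ≅ Z^5, C_1 ≅ Z^10, C_2 ≅ Z^5.

The boundary map ∂_1: C_1 → C_0 sends each edge [p,q] (with p < q) to q − p. For instance
  ∂[v_0,v_1] = [v_1] − [v_0].
As a 5×10 matrix over Z this has rank 4, with invariant factors (1,1,1,1).

Boundary ∂_2: C_2 → C_1 maps a triangle to the signed sum of its edges. For instance
  ∂[v_0,v_1,v_2] = [v_1,v_2] − [v_0,v_2] + [v_0,v_1],
  ∂[v_2,v_3,v_4] = [v_3,v_4] − [v_2,v_4] + [v_2,v_3].
This gives a 10×5 integer matrix of rank 5; reducing to Smith normal form yields diagonal entries (1,1,1,1,1).

Reading off H_k = ker ∂_k / im ∂_{k+1}:

  H_2: rank ker ∂_2 − rank ∂_3 = (5 − 5) − 0 = 0, and there is no ∂_3, so H_2 ≅ 0.

(K is a triangulation of the Möbius band.)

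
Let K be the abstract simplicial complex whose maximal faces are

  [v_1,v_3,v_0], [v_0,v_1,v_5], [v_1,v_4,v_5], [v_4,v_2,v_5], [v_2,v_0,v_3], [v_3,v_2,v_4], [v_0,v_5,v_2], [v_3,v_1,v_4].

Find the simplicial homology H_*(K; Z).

Fix the vertex order v_0 < v_1 < v_2 < v_3 < v_4 < v_5 and write every simplex with vertices in increasing order. Then dim K = 2 and the simplices of K are:

  0-simplices (6): [v_0], [v_1], [v_2], [v_3], [v_4], [v_5]
  1-simplices (12): [v_0,v_1], [v_0,v_2], [v_0,v_3], [v_0,v_5], [v_1,v_3], [v_1,v_4], [v_1,v_5], [v_2,v_3], [v_2,v_4], [v_2,v_5], [v_3,v_4], [v_4,v_5]
  2-simplices (8): [v_0,v_1,v_3], [v_0,v_1,v_5], [v_0,v_2,v_3], [v_0,v_2,v_5], [v_1,v_3,v_4], [v_1,v_4,v_5], [v_2,v_3,v_4], [v_2,v_4,v_5]

so the chain groups are C_0 ≅ Z^6, C_1 ≅ Z^12, C_2 ≅ Z^8.

Boundary ∂_1: C_1 → C_0 maps an edge to its endpoints' difference, ∂[p,q] = q − p. For instance
  ∂[v_4,v_5] = [v_5] − [v_4].
This gives a 6×12 integer matrix of rank 5; reducing to Smith normal form yields diagonal entries (1,1,1,1,1).

The boundary map ∂_2: C_2 → C_1 sends each 2-simplex [p,q,r] to [q,r] − [p,r] + [p,q]. For instance
  ∂[v_1,v_4,v_5] = [v_4,v_5] − [v_1,v_5] + [v_1,v_4],
  ∂[v_0,v_1,v_3] = [v_1,v_3] − [v_0,v_3] + [v_0,v_1].
The resulting 12×8 matrix has rank 7, and its Smith normal form has invariant factors (1,1,1,1,1,1,1).

From H_k ≅ ker(∂_k) / im(∂_{k+1}) we obtain:

  H_0: rank C_0 − rank ∂_1 = 6 − 5 = 1, and the invariant factors of ∂_1 are all 1, so H_0 = Z.
  H_1: rank ker ∂_1 − rank ∂_2 = (12 − 5) − 7 = 0, and the invariant factors of ∂_2 are all 1, so H_1 = 0.
  H_2: rank ker ∂_2 − rank ∂_3 = (8 − 7) − 0 = 1, and there is no ∂_3, so H_2 = Z.

As a check, the Euler characteristic is 6 − 12 + 8 = 2, which agrees with 1 − 0 + 1 = 2.

H_0 ≅ Z,  H_1 = 0,  H_2 ≅ Z.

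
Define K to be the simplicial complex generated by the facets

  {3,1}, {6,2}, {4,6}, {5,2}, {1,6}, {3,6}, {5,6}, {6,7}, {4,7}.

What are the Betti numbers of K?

Take the total order 1 < 2 < 3 < 4 < 5 < 6 < 7 on the vertex set. Then K (dimension 1) consists of the simplices:

  0-simplices (7): [1], [2], [3], [4], [5], [6], [7]
  1-simplices (9): [1,3], [1,6], [2,5], [2,6], [3,6], [4,6], [4,7], [5,6], [6,7]

so the chain groups are C_0 ≅ Z^7, C_1 ≅ Z^9.

∂_1: C_1 → C_0 sends each edge [p,q] (with p < q) to q − p.
This gives a 7×9 integer matrix of rank 6; reducing to Smith normal form yields diagonal entries (1,1,1,1,1,1).

Now H_k = ker ∂_k / im ∂_{k+1}, so:

  H_0: rank C_0 − rank ∂_1 = 7 − 6 = 1, and the invariant factors of ∂_1 are all 1, so H_0 ≅ Z.
  H_1: rank ker ∂_1 − rank ∂_2 = (9 − 6) − 0 = 3, and there is no ∂_2, so H_1 ≅ Z^3.

As a check, the Euler characteristic is 7 − 9 = -2, which agrees with 1 − 3 = -2.

Hence the Betti numbers are b_0 = 1, b_1 = 3.

b_0 = 1, b_1 = 3.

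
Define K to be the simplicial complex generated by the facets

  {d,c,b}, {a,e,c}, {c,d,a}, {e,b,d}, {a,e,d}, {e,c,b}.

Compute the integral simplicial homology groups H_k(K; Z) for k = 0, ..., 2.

H_0 ≅ Z,  H_1 = 0,  H_2 ≅ Z.

Take the total order a < b < c < d < e on the vertex set. Then K (dimension 2) consists of the simplices:

  0-simplices (5): a, b, c, d, e
  1-simplices (9): ac, ad, ae, bc, bd, be, cd, ce, de
  2-simplices (6): acd, ace, ade, bcd, bce, bde

so the chain groups are C_0 ≅ Z^5, C_1 ≅ Z^9, C_2 ≅ Z^6.

Boundary ∂_1: C_1 → C_0 maps an edge to its endpoints' difference, ∂[p,q] = q − p. For instance
  ∂bc = c − b.
The 5×9 boundary matrix has rank 4 and Smith normal form diag(1,1,1,1).

The boundary map ∂_2: C_2 → C_1 maps a triangle to the signed sum of its edges. For instance
  ∂bcd = cd − bd + bc,
  ∂acd = cd − ad + ac.
This gives a 9×6 integer matrix of rank 5; reducing to Smith normal form yields diagonal entries (1,1,1,1,1).

From H_k ≅ ker(∂_k) / im(∂_{k+1}) we obtain:

  H_0: rank C_0 − rank ∂_1 = 5 − 4 = 1, and the invariant factors of ∂_1 are all 1, so H_0 ≅ Z.
  H_1: rank ker ∂_1 − rank ∂_2 = (9 − 4) − 5 = 0, and the invariant factors of ∂_2 are all 1, so H_1 ≅ 0.
  H_2: rank ker ∂_2 − rank ∂_3 = (6 − 5) − 0 = 1, and there is no ∂_3, so H_2 ≅ Z.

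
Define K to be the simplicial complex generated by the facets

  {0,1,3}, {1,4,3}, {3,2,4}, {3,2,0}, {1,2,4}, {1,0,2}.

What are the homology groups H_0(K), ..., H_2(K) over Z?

We work with the vertex ordering 0 < 1 < 2 < 3 < 4. The simplices of K, each written with vertices in increasing order, are:

  0-simplices (5): [0], [1], [2], [3], [4]
  1-simplices (9): [0,1], [0,2], [0,3], [1,2], [1,3], [1,4], [2,3], [2,4], [3,4]
  2-simplices (6): [0,1,2], [0,1,3], [0,2,3], [1,2,4], [1,3,4], [2,3,4]

giving chain groups C_0 ≅ Z^5, C_1 ≅ Z^9, C_2 ≅ Z^6.

The boundary map ∂_1: C_1 → C_0 maps an edge to its endpoints' difference, ∂[p,q] = q − p. For instance
  ∂[0,1] = [1] − [0].
The 5×9 boundary matrix has rank 4 and Smith normal form diag(1,1,1,1).

The boundary map ∂_2: C_2 → C_1 maps a triangle to the signed sum of its edges. For instance
  ∂[2,3,4] = [3,4] − [2,4] + [2,3],
  ∂[0,1,2] = [1,2] − [0,2] + [0,1].
This gives a 9×6 integer matrix of rank 5; reducing to Smith normal form yields diagonal entries (1,1,1,1,1).

From H_k ≅ ker(∂_k) / im(∂_{k+1}) we obtain:

  H_0: rank C_0 − rank ∂_1 = 5 − 4 = 1, and the invariant factors of ∂_1 are all 1, so H_0 ≅ Z.
  H_1: rank ker ∂_1 − rank ∂_2 = (9 − 4) − 5 = 0, and the invariant factors of ∂_2 are all 1, so H_1 ≅ 0.
  H_2: rank ker ∂_2 − rank ∂_3 = (6 − 5) − 0 = 1, and there is no ∂_3, so H_2 ≅ Z.

As a check, the Euler characteristic is 5 − 9 + 6 = 2, which agrees with 1 − 0 + 1 = 2.

H_0 = Z,  H_1 = 0,  H_2 = Z.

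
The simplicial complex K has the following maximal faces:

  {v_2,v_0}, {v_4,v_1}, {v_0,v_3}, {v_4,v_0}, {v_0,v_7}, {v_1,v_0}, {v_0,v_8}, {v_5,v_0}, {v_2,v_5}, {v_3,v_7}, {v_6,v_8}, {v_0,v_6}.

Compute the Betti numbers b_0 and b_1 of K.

b_0 = 1, b_1 = 4.

Fix the vertex order v_0 < v_1 < v_2 < v_3 < v_4 < v_5 < v_6 < v_7 < v_8 and write every simplex with vertices in increasing order. Then dim K = 1 and the simplices of K are:

  0-simplices (9): [v_0], [v_1], [v_2], [v_3], [v_4], [v_5], [v_6], [v_7], [v_8]
  1-simplices (12): [v_0,v_1], [v_0,v_2], [v_0,v_3], [v_0,v_4], [v_0,v_5], [v_0,v_6], [v_0,v_7], [v_0,v_8], [v_1,v_4], [v_2,v_5], [v_3,v_7], [v_6,v_8]

so the chain groups are C_0 ≅ Z^9, C_1 ≅ Z^12.

The boundary map ∂_1: C_1 → C_0 maps an edge to its endpoints' difference, ∂[p,q] = q − p.
As a 9×12 matrix over Z this has rank 8, with invariant factors (1,1,1,1,1,1,1,1).

From H_k ≅ ker(∂_k) / im(∂_{k+1}) we obtain:

  H_0: rank C_0 − rank ∂_1 = 9 − 8 = 1, and the invariant factors of ∂_1 are all 1, so H_0 ≅ Z.
  H_1: rank ker ∂_1 − rank ∂_2 = (12 − 8) − 0 = 4, and there is no ∂_2, so H_1 ≅ Z^4.

Hence the Betti numbers are b_0 = 1, b_1 = 4.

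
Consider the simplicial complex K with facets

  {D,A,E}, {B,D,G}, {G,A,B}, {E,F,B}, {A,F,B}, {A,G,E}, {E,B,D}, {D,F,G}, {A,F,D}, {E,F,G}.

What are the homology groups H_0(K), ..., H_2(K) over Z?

Take the total order A < B < D < E < F < G on the vertex set. Then K (dimension 2) consists of the simplices:

  0-simplices (6): A, B, D, E, F, G
  1-simplices (15): AB, AD, AE, AF, AG, BD, BE, BF, BG, DE, DF, DG, EF, EG, FG
  2-simplices (10): ABF, ABG, ADE, ADF, AEG, BDE, BDG, BEF, DFG, EFG

so the chain groups are C_0 ≅ Z^6, C_1 ≅ Z^15, C_2 ≅ Z^10.

∂_1: C_1 → C_0 maps an edge to its endpoints' difference, ∂[p,q] = q − p.
The 6×15 boundary matrix has rank 5 and Smith normal form diag(1,1,1,1,1).

∂_2: C_2 → C_1 sends each 2-simplex [p,q,r] to [q,r] − [p,r] + [p,q]. For instance
  ∂BDG = DG − BG + BD,
  ∂ABG = BG − AG + AB.
This gives a 15×10 integer matrix of rank 10; reducing to Smith normal form yields diagonal entries (1,1,1,1,1,1,1,1,1,2).

Computing H_k = (kernel of ∂_k) / (image of ∂_{k+1}):

  H_0: rank C_0 − rank ∂_1 = 6 − 5 = 1, and the invariant factors of ∂_1 are all 1, so H_0 ≅ Z.
  H_1: rank ker ∂_1 − rank ∂_2 = (15 − 5) − 10 = 0, and ∂_2 has invariant factor 2 > 1, so H_1 ≅ Z/2.
  H_2: rank ker ∂_2 − rank ∂_3 = (10 − 10) − 0 = 0, and there is no ∂_3, so H_2 ≅ 0.

As a check, the Euler characteristic is 6 − 15 + 10 = 1, which agrees with 1 − 0 + 0 = 1.

H_0 = Z,  H_1 = Z/2,  H_2 = 0.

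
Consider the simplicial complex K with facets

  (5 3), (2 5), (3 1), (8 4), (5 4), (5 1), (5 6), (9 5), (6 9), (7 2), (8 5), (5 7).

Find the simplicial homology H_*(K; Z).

H_0 ≅ Z,  H_1 ≅ Z^4.

Order the vertices as 1 < 2 < 3 < 4 < 5 < 6 < 7 < 8 < 9. Listing each simplex with vertices in this order, K has dimension 1 with simplices:

  0-simplices (9): [1], [2], [3], [4], [5], [6], [7], [8], [9]
  1-simplices (12): [1,3], [1,5], [2,5], [2,7], [3,5], [4,5], [4,8], [5,6], [5,7], [5,8], [5,9], [6,9]

so the chain groups are C_0 ≅ Z^9, C_1 ≅ Z^12.

Boundary ∂_1: C_1 → C_0 sends each edge [p,q] (with p < q) to q − p.
The 9×12 boundary matrix has rank 8 and Smith normal form diag(1,1,1,1,1,1,1,1).

From H_k ≅ ker(∂_k) / im(∂_{k+1}) we obtain:

  H_0: rank C_0 − rank ∂_1 = 9 − 8 = 1, and the invariant factors of ∂_1 are all 1, so H_0 ≅ Z.
  H_1: rank ker ∂_1 − rank ∂_2 = (12 − 8) − 0 = 4, and there is no ∂_2, so H_1 ≅ Z^4.

As a check, the Euler characteristic is 9 − 12 = -3, which agrees with 1 − 4 = -3.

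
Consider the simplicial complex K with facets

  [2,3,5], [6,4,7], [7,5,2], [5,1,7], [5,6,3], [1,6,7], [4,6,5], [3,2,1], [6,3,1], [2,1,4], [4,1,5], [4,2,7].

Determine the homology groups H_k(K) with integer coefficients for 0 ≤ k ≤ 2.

H_0 ≅ Z,  H_1 ≅ Z_2,  H_2 = 0.

K has 7 vertices, 18 edges, 12 triangles.
rank ∂_0 = 0, rank ∂_1 = 6 ⇒ b_0 = 7 − 0 − 6 = 1; all invariant factors of ∂_1 are 1 so no torsion. So H_0 = Z.
rank ∂_1 = 6, rank ∂_2 = 12 ⇒ b_1 = 18 − 6 − 12 = 0; ∂_2 has invariant factor(s) [2] giving torsion. So H_1 = Z_2.
rank ∂_2 = 12, rank ∂_3 = 0 ⇒ b_2 = 12 − 12 − 0 = 0. So H_2 = 0.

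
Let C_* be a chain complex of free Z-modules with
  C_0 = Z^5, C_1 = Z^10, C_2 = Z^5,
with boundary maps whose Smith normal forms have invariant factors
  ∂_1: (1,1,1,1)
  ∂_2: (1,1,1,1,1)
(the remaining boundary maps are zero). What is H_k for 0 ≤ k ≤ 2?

H_0: b_0 = 5 − 0 − 4 = 1; torsion from ∂_1 factors > 1: none. So H_0 = Z.
H_1: b_1 = 10 − 4 − 5 = 1; torsion from ∂_2 factors > 1: none. So H_1 = Z.
H_2: b_2 = 5 − 5 − 0 = 0; torsion from ∂_3 factors > 1: none. So H_2 = 0.

H_0 = Z,  H_1 = Z,  H_2 = 0.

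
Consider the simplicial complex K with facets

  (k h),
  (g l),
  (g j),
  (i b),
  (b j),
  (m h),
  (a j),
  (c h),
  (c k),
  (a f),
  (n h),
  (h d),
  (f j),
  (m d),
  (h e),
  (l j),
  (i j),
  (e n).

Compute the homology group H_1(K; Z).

H_1 ≅ Z^6.

Take the total order a < b < c < d < e < f < g < h < i < j < k < l < m < n on the vertex set. Then K (dimension 1) consists of the simplices:

  0-simplices (14): a, b, c, d, e, f, g, h, i, j, k, l, m, n
  1-simplices (18): af, aj, bi, bj, ch, ck, dh, dm, eh, en, fj, gj, gl, hk, hm, hn, ij, jl

Hence C_0 ≅ Z^14, C_1 ≅ Z^18.

∂_1: C_1 → C_0 sends each edge [p,q] (with p < q) to q − p. For instance
  ∂ch = h − c.
The 14×18 boundary matrix has rank 12 and Smith normal form diag(1,1,1,1,1,1,1,1,1,1,1,1).

Now H_k = ker ∂_k / im ∂_{k+1}, so:

  H_1: rank ker ∂_1 − rank ∂_2 = (18 − 12) − 0 = 6, and there is no ∂_2, so H_1 = Z^6.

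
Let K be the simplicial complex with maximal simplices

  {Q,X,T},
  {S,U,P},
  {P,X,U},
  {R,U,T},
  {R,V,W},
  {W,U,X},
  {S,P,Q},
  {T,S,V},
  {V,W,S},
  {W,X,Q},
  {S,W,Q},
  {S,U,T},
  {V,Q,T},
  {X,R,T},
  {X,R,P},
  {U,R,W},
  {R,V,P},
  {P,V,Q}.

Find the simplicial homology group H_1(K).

H_1 ≅ Z ⊕ Z/2.

We work with the vertex ordering P < Q < R < S < T < U < V < W < X. The simplices of K, each written with vertices in increasing order, are:

  0-simplices (9): P, Q, R, S, T, U, V, W, X
  1-simplices (27): PQ, PR, PS, PU, PV, PX, QS, QT, QV, QW, QX, RT, RU, RV, RW, RX, ST, SU, SV, SW, TU, TV, TX, UW, UX, VW, WX
  2-simplices (18): PQS, PQV, PRV, PRX, PSU, PUX, QSW, QTV, QTX, QWX, RTU, RTX, RUW, RVW, STU, STV, SVW, UWX

giving chain groups C_0 ≅ Z^9, C_1 ≅ Z^27, C_2 ≅ Z^18.

The boundary map ∂_1: C_1 → C_0 sends each edge [p,q] (with p < q) to q − p. For instance
  ∂TV = V − T.
As a 9×27 matrix over Z this has rank 8, with invariant factors (1,1,1,1,1,1,1,1).

The boundary map ∂_2: C_2 → C_1 acts by ∂[p,q,r] = [q,r] − [p,r] + [p,q]. For instance
  ∂PSU = SU − PU + PS,
  ∂PUX = UX − PX + PU.
As a 27×18 matrix over Z this has rank 18, with invariant factors (1,1,1,1,1,1,1,1,1,1,1,1,1,1,1,1,1,2).

From H_k ≅ ker(∂_k) / im(∂_{k+1}) we obtain:

  H_1: rank ker ∂_1 − rank ∂_2 = (27 − 8) − 18 = 1, and ∂_2 has invariant factor 2 > 1, so H_1 ≅ Z ⊕ Z/2.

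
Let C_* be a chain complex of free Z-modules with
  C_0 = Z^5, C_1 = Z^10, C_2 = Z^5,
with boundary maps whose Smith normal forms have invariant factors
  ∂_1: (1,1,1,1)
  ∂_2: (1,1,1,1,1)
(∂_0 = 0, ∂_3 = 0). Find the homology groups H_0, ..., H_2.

H_0: b_0 = 5 − 0 − 4 = 1; torsion from ∂_1 factors > 1: none. So H_0 = Z.
H_1: b_1 = 10 − 4 − 5 = 1; torsion from ∂_2 factors > 1: none. So H_1 = Z.
H_2: b_2 = 5 − 5 − 0 = 0; torsion from ∂_3 factors > 1: none. So H_2 = 0.

H_0 = Z,  H_1 = Z,  H_2 = 0.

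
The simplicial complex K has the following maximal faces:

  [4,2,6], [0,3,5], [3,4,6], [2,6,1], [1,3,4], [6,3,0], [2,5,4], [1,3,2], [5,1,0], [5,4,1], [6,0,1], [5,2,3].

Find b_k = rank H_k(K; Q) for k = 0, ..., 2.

Fix the vertex order 0 < 1 < 2 < 3 < 4 < 5 < 6 and write every simplex with vertices in increasing order. Then dim K = 2 and the simplices of K are:

  0-simplices (7): [0], [1], [2], [3], [4], [5], [6]
  1-simplices (18): [0,1], [0,3], [0,5], [0,6], [1,2], [1,3], [1,4], [1,5], [1,6], [2,3], [2,4], [2,5], [2,6], [3,4], [3,5], [3,6], [4,5], [4,6]
  2-simplices (12): [0,1,5], [0,1,6], [0,3,5], [0,3,6], [1,2,3], [1,2,6], [1,3,4], [1,4,5], [2,3,5], [2,4,5], [2,4,6], [3,4,6]

giving chain groups C_0 ≅ Z^7, C_1 ≅ Z^18, C_2 ≅ Z^12.

∂_1: C_1 → C_0 is given by ∂[p,q] = [q] − [p]. For instance
  ∂[2,6] = [6] − [2].
The resulting 7×18 matrix has rank 6, and its Smith normal form has invariant factors (1,1,1,1,1,1).

Boundary ∂_2: C_2 → C_1 acts by ∂[p,q,r] = [q,r] − [p,r] + [p,q]. For instance
  ∂[1,2,3] = [2,3] − [1,3] + [1,2],
  ∂[1,4,5] = [4,5] − [1,5] + [1,4].
This gives a 18×12 integer matrix of rank 12; reducing to Smith normal form yields diagonal entries (1,1,1,1,1,1,1,1,1,1,1,2).

From H_k ≅ ker(∂_k) / im(∂_{k+1}) we obtain:

  H_0: rank C_0 − rank ∂_1 = 7 − 6 = 1, and the invariant factors of ∂_1 are all 1, so H_0 ≅ Z.
  H_1: rank ker ∂_1 − rank ∂_2 = (18 − 6) − 12 = 0, and ∂_2 has invariant factor 2 > 1, so H_1 ≅ Z_2.
  H_2: rank ker ∂_2 − rank ∂_3 = (12 − 12) − 0 = 0, and there is no ∂_3, so H_2 ≅ 0.

As a check, the Euler characteristic is 7 − 18 + 12 = 1, which agrees with 1 − 0 + 0 = 1.

Hence the Betti numbers are b_0 = 1, b_1 = 0, b_2 = 0.

b_0 = 1, b_1 = 0, b_2 = 0.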